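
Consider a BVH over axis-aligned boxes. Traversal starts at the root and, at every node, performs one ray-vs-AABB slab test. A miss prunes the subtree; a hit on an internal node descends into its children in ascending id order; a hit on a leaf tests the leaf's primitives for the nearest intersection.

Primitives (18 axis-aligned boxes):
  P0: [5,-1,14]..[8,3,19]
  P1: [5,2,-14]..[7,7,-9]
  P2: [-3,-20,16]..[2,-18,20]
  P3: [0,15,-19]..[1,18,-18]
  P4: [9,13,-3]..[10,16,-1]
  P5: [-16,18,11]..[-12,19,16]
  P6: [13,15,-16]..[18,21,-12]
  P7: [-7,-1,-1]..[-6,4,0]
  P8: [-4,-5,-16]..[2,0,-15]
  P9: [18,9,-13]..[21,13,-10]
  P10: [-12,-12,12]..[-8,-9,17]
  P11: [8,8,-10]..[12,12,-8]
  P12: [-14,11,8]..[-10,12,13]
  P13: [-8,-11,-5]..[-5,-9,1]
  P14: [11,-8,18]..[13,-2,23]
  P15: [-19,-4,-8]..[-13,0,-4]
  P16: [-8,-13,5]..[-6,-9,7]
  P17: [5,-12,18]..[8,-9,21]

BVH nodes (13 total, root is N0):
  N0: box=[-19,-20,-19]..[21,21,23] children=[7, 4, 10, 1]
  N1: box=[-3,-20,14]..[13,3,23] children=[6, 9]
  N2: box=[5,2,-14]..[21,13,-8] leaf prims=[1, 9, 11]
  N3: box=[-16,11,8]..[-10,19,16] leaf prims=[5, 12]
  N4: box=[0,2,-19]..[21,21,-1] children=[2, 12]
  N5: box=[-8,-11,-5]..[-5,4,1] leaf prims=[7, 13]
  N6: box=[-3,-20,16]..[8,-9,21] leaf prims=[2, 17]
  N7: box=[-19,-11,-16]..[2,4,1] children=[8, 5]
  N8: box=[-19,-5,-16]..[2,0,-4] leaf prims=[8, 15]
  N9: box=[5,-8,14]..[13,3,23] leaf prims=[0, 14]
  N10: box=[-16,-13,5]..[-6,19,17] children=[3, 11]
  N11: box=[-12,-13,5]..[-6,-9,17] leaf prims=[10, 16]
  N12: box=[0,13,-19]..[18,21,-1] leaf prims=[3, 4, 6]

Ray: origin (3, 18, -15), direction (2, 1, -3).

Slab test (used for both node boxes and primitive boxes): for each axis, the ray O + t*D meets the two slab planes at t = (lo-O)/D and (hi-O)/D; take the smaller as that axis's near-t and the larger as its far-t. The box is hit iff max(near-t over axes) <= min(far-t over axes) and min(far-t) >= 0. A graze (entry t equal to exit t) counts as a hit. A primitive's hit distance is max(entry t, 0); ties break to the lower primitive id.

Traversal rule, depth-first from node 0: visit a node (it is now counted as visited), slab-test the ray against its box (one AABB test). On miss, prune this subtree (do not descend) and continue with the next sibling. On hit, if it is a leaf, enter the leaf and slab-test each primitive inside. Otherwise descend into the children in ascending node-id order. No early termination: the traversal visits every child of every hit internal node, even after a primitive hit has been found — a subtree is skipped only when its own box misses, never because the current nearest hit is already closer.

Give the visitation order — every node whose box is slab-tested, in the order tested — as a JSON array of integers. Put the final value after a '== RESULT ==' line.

Walk:
N0 x:[-11,9] y:[-38,3] z:[-38/3,4/3] -> hit [-11,4/3], descend [1, 4, 7, 10]
  N1 x:[-3,5] y:[-38,-15] z:[-38/3,-29/3] -> miss, prune
  N4 x:[-3/2,9] y:[-16,3] z:[-14/3,4/3] -> hit [-3/2,4/3], descend [2, 12]
    N2 x:[1,9] y:[-16,-5] z:[-7/3,-1/3] -> miss, prune
    N12 x:[-3/2,15/2] y:[-5,3] z:[-14/3,4/3] -> hit [-3/2,4/3] leaf, test {P3(miss), P4(miss), P6(miss)}
  N7 x:[-11,-1/2] y:[-29,-14] z:[-16/3,1/3] -> miss, prune
  N10 x:[-19/2,-9/2] y:[-31,1] z:[-32/3,-20/3] -> miss, prune

order=[0, 1, 4, 2, 12, 7, 10]  |boxes|=7  |leaves|=1  hit=miss

== RESULT ==
[0, 1, 4, 2, 12, 7, 10]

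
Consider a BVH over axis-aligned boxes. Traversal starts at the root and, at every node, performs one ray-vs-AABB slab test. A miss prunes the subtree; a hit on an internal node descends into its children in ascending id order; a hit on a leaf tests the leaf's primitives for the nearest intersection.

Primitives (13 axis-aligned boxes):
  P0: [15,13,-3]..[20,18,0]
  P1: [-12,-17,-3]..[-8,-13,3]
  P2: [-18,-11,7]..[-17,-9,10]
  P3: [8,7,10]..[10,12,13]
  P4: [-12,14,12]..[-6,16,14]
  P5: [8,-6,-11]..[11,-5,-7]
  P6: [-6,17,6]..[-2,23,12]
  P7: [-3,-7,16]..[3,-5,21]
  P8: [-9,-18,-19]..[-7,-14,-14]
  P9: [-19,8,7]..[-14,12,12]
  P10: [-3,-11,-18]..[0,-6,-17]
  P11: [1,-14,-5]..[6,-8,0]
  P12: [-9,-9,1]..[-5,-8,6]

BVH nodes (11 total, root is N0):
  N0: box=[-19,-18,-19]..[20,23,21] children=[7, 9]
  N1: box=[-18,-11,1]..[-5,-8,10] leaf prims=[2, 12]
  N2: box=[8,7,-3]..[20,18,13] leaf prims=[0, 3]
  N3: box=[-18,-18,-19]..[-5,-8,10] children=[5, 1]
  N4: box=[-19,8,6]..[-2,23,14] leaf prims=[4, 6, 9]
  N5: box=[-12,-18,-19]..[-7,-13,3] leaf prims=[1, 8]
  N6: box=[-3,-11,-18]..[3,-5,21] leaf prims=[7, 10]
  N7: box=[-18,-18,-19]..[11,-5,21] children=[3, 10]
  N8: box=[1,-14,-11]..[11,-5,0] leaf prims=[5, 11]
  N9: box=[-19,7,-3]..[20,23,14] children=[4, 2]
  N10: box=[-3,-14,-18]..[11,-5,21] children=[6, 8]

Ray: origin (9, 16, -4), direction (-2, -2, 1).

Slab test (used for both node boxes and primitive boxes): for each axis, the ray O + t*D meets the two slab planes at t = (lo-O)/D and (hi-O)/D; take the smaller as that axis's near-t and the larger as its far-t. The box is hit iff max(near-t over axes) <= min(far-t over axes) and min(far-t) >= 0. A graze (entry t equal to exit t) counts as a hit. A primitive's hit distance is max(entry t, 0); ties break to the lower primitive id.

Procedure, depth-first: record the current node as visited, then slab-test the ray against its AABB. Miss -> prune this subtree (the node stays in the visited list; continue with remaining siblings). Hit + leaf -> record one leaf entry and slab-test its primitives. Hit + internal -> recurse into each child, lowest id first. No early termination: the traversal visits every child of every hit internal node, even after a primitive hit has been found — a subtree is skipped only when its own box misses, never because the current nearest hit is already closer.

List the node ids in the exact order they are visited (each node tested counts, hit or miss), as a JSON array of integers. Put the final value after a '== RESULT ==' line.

Walk:
N0 x:[-11/2,14] y:[-7/2,17] z:[-15,25] -> hit [-7/2,14], descend [7, 9]
  N7 x:[-1,27/2] y:[21/2,17] z:[-15,25] -> hit [21/2,27/2], descend [3, 10]
    N3 x:[7,27/2] y:[12,17] z:[-15,14] -> hit [12,27/2], descend [1, 5]
      N1 x:[7,27/2] y:[12,27/2] z:[5,14] -> hit [12,27/2] leaf, test {P2@t=13, P12(miss)}
      N5 x:[8,21/2] y:[29/2,17] z:[-15,7] -> miss, prune
    N10 x:[-1,6] y:[21/2,15] z:[-14,25] -> miss, prune
  N9 x:[-11/2,14] y:[-7/2,9/2] z:[1,18] -> hit [1,9/2], descend [2, 4]
    N2 x:[-11/2,1/2] y:[-1,9/2] z:[1,17] -> miss, prune
    N4 x:[11/2,14] y:[-7/2,4] z:[10,18] -> miss, prune

order=[0, 7, 3, 1, 5, 10, 9, 2, 4]  |boxes|=9  |leaves|=1  hit=P2

== RESULT ==
[0, 7, 3, 1, 5, 10, 9, 2, 4]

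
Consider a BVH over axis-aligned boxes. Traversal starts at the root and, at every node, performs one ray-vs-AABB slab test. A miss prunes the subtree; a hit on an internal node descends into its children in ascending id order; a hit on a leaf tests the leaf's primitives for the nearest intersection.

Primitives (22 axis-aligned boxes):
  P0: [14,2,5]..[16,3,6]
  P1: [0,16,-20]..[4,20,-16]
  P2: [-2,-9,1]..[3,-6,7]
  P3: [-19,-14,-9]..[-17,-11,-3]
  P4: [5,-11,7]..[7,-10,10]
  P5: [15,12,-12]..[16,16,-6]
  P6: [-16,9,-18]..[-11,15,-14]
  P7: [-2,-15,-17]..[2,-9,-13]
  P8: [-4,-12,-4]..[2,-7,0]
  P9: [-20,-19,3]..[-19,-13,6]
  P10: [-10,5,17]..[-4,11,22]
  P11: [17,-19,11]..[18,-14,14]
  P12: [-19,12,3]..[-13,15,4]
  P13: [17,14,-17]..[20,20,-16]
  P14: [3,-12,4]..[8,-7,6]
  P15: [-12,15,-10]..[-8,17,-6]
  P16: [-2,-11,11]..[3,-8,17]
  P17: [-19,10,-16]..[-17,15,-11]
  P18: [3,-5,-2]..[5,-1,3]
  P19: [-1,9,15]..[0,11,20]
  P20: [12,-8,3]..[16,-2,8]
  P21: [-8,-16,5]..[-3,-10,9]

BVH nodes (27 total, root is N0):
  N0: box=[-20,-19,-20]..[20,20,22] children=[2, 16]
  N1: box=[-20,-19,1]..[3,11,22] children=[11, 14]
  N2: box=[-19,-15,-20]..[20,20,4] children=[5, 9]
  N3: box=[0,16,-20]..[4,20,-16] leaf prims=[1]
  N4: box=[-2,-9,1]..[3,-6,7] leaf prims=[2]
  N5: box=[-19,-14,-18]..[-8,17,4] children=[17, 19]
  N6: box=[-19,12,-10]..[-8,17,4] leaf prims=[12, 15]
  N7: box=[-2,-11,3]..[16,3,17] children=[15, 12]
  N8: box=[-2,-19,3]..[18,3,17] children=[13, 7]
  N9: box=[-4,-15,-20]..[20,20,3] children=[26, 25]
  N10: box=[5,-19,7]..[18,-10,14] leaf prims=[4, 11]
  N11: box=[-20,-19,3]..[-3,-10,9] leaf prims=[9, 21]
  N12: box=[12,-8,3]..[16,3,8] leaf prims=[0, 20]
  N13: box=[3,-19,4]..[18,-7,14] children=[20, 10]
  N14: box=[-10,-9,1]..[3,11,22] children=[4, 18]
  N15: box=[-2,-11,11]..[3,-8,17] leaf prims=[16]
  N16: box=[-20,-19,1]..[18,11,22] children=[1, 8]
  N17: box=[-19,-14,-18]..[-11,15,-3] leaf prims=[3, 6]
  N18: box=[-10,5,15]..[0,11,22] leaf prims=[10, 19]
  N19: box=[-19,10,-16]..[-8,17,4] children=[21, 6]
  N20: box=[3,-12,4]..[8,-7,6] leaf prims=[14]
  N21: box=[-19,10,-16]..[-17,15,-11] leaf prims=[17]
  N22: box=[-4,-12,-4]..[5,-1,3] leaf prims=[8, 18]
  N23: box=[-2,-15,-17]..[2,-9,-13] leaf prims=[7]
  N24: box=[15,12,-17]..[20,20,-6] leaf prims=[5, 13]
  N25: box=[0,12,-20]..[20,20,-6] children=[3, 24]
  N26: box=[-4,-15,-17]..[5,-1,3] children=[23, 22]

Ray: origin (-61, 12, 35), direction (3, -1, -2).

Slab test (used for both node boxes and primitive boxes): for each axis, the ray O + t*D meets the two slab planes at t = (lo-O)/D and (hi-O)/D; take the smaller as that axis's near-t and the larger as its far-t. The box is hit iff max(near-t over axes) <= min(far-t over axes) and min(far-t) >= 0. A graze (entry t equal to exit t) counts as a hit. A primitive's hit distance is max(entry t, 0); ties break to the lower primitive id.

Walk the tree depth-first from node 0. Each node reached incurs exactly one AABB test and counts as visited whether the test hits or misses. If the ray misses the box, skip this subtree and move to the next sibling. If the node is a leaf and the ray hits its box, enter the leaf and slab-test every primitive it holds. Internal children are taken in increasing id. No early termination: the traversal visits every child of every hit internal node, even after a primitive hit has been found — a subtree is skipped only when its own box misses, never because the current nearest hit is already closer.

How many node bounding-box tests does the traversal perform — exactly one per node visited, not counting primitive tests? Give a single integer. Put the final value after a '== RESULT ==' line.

Walk:
N0 x:[41/3,27] y:[-8,31] z:[13/2,55/2] -> hit [41/3,27], descend [2, 16]
  N2 x:[14,27] y:[-8,27] z:[31/2,55/2] -> hit [31/2,27], descend [5, 9]
    N5 x:[14,53/3] y:[-5,26] z:[31/2,53/2] -> hit [31/2,53/3], descend [17, 19]
      N17 x:[14,50/3] y:[-3,26] z:[19,53/2] -> miss, prune
      N19 x:[14,53/3] y:[-5,2] z:[31/2,51/2] -> miss, prune
    N9 x:[19,27] y:[-8,27] z:[16,55/2] -> hit [19,27], descend [25, 26]
      N25 x:[61/3,27] y:[-8,0] z:[41/2,55/2] -> miss, prune
      N26 x:[19,22] y:[13,27] z:[16,26] -> hit [19,22], descend [22, 23]
        N22 x:[19,22] y:[13,24] z:[16,39/2] -> hit [19,39/2] leaf, test {P8@t=19, P18(miss)}
        N23 x:[59/3,21] y:[21,27] z:[24,26] -> miss, prune
  N16 x:[41/3,79/3] y:[1,31] z:[13/2,17] -> hit [41/3,17], descend [1, 8]
    N1 x:[41/3,64/3] y:[1,31] z:[13/2,17] -> hit [41/3,17], descend [11, 14]
      N11 x:[41/3,58/3] y:[22,31] z:[13,16] -> miss, prune
      N14 x:[17,64/3] y:[1,21] z:[13/2,17] -> hit [17,17], descend [4, 18]
        N4 x:[59/3,64/3] y:[18,21] z:[14,17] -> miss, prune
        N18 x:[17,61/3] y:[1,7] z:[13/2,10] -> miss, prune
    N8 x:[59/3,79/3] y:[9,31] z:[9,16] -> miss, prune

order=[0, 2, 5, 17, 19, 9, 25, 26, 22, 23, 16, 1, 11, 14, 4, 18, 8]  |boxes|=17  |leaves|=1  hit=P8

== RESULT ==
17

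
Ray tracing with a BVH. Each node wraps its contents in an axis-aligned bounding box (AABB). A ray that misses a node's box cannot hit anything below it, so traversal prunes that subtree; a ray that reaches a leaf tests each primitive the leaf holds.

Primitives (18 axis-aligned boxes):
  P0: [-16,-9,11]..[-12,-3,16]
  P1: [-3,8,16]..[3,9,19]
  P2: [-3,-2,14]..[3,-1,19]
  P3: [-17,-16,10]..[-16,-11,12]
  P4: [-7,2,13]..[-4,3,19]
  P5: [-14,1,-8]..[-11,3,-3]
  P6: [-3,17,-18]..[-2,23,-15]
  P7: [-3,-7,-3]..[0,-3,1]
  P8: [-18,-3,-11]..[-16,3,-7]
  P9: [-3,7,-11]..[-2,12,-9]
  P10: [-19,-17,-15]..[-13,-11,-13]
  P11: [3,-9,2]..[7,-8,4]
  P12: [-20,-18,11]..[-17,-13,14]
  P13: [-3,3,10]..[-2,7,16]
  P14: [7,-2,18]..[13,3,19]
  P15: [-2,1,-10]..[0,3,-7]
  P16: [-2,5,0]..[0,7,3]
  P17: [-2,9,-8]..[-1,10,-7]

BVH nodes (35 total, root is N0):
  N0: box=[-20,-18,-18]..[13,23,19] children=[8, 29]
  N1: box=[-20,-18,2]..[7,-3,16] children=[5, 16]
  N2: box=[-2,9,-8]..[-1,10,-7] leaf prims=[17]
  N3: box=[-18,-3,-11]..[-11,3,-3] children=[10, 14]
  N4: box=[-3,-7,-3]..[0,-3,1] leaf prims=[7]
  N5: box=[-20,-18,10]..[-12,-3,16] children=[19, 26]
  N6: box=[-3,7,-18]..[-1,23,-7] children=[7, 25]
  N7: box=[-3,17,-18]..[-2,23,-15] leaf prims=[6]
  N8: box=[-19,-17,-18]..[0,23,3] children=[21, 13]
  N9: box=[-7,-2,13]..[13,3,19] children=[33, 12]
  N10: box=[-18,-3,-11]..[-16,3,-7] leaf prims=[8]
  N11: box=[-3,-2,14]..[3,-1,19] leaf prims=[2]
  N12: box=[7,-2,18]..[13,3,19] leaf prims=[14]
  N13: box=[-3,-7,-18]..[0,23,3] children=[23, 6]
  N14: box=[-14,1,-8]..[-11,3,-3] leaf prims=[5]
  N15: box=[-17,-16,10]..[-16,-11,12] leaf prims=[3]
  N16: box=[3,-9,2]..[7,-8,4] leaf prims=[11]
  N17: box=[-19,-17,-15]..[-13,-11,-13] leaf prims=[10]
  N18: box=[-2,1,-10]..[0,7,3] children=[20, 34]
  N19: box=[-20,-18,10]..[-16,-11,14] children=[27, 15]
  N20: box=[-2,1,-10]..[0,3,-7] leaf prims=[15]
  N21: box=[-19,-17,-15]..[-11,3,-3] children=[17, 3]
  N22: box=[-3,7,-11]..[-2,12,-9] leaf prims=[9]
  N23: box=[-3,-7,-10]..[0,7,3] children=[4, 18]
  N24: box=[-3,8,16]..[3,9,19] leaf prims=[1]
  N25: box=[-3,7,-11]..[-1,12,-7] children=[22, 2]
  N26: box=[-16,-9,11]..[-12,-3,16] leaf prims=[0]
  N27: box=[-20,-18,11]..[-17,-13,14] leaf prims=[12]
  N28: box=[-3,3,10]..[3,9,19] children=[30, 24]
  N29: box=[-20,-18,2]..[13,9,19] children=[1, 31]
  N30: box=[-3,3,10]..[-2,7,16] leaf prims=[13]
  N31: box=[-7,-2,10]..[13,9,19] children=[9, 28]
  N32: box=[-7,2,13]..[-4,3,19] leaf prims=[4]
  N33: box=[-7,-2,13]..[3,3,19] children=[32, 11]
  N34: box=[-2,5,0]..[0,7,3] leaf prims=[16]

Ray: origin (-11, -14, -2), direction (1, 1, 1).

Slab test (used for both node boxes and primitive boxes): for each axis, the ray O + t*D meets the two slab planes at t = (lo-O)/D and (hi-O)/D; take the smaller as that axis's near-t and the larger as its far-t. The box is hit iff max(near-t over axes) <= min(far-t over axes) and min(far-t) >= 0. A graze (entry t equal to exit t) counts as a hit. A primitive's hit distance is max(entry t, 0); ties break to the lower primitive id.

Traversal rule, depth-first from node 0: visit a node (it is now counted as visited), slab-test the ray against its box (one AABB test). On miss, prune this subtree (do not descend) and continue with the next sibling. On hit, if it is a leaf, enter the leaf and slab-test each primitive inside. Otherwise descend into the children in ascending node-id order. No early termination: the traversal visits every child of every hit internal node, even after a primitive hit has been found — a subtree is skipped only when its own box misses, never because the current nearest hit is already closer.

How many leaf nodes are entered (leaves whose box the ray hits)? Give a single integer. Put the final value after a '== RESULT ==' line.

Walk:
N0 x:[-9,24] y:[-4,37] z:[-16,21] -> hit [-4,21], descend [8, 29]
  N8 x:[-8,11] y:[-3,37] z:[-16,5] -> hit [-3,5], descend [13, 21]
    N13 x:[8,11] y:[7,37] z:[-16,5] -> miss, prune
    N21 x:[-8,0] y:[-3,17] z:[-13,-1] -> miss, prune
  N29 x:[-9,24] y:[-4,23] z:[4,21] -> hit [4,21], descend [1, 31]
    N1 x:[-9,18] y:[-4,11] z:[4,18] -> hit [4,11], descend [5, 16]
      N5 x:[-9,-1] y:[-4,11] z:[12,18] -> miss, prune
      N16 x:[14,18] y:[5,6] z:[4,6] -> miss, prune
    N31 x:[4,24] y:[12,23] z:[12,21] -> hit [12,21], descend [9, 28]
      N9 x:[4,24] y:[12,17] z:[15,21] -> hit [15,17], descend [12, 33]
        N12 x:[18,24] y:[12,17] z:[20,21] -> miss, prune
        N33 x:[4,14] y:[12,17] z:[15,21] -> miss, prune
      N28 x:[8,14] y:[17,23] z:[12,21] -> miss, prune

Summary -> nodes [0, 8, 13, 21, 29, 1, 5, 16, 31, 9, 12, 33, 28]; box-tests=13; leaf-entries=0; first=miss

== RESULT ==
0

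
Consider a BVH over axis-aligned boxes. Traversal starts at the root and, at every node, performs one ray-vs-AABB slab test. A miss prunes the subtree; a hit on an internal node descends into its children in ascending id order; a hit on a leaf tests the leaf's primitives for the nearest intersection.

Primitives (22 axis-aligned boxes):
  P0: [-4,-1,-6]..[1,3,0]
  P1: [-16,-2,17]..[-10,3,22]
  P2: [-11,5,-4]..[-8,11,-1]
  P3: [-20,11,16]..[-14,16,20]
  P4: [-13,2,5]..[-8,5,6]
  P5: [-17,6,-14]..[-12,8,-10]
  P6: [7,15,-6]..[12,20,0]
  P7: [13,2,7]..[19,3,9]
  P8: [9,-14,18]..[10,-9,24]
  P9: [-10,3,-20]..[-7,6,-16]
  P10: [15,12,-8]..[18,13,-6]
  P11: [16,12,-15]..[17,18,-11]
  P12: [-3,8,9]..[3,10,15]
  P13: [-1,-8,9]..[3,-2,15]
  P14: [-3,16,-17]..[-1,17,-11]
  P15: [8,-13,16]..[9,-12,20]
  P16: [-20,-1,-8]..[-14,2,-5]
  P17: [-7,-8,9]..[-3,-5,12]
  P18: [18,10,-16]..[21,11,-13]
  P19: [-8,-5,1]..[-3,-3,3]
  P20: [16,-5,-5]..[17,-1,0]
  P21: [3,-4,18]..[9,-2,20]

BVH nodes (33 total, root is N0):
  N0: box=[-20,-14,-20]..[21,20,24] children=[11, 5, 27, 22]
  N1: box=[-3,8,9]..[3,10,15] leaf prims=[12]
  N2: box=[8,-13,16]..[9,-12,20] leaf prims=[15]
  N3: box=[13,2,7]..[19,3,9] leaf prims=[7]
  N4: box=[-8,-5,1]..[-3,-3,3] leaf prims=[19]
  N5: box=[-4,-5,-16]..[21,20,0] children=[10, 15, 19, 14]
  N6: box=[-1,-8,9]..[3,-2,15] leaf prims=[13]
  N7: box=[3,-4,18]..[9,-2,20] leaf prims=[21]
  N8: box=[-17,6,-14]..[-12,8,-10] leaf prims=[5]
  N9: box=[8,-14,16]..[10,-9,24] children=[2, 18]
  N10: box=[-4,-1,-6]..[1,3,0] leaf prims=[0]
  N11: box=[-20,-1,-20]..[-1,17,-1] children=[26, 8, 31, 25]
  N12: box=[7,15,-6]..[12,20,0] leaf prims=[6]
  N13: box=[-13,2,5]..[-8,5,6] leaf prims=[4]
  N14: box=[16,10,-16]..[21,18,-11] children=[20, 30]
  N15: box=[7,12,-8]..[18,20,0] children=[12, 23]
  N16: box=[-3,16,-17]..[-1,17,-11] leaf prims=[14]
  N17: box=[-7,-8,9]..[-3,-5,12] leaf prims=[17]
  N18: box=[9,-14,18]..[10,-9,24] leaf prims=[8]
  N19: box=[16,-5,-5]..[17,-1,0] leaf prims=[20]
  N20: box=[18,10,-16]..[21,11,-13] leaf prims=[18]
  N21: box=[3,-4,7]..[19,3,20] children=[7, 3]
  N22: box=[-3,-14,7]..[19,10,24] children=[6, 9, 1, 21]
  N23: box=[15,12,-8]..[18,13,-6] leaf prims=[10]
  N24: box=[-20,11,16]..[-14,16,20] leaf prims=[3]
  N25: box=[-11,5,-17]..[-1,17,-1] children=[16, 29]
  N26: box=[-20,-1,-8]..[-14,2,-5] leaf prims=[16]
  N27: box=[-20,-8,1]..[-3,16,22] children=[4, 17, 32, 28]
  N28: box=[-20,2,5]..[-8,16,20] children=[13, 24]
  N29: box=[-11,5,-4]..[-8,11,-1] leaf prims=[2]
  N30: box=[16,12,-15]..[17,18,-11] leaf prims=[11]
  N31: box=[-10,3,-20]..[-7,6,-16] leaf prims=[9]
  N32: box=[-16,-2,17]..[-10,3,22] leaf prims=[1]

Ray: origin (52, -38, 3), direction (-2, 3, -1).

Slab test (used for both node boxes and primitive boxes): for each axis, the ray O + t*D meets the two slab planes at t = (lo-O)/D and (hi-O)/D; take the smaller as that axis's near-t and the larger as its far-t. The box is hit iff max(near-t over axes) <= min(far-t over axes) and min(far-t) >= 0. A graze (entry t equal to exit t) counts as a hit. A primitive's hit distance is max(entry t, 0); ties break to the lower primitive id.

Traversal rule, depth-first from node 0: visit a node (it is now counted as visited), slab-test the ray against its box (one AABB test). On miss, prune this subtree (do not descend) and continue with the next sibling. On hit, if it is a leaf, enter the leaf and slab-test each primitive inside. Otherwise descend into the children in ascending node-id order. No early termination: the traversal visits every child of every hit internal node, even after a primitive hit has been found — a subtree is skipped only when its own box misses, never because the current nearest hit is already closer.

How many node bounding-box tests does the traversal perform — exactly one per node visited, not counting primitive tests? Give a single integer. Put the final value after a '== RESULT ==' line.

Traverse from the root:
N0 x:[31/2,36] y:[8,58/3] z:[-21,23] -> hit [31/2,58/3], descend [5, 11, 22, 27]
  N5 x:[31/2,28] y:[11,58/3] z:[3,19] -> hit [31/2,19], descend [10, 14, 15, 19]
    N10 x:[51/2,28] y:[37/3,41/3] z:[3,9] -> miss, prune
    N14 x:[31/2,18] y:[16,56/3] z:[14,19] -> hit [16,18], descend [20, 30]
      N20 x:[31/2,17] y:[16,49/3] z:[16,19] -> hit [16,49/3] leaf, test {P18@t=16}
      N30 x:[35/2,18] y:[50/3,56/3] z:[14,18] -> hit [35/2,18] leaf, test {P11@t=35/2}
    N15 x:[17,45/2] y:[50/3,58/3] z:[3,11] -> miss, prune
    N19 x:[35/2,18] y:[11,37/3] z:[3,8] -> miss, prune
  N11 x:[53/2,36] y:[37/3,55/3] z:[4,23] -> miss, prune
  N22 x:[33/2,55/2] y:[8,16] z:[-21,-4] -> miss, prune
  N27 x:[55/2,36] y:[10,18] z:[-19,2] -> miss, prune

11 AABB tests over nodes [0, 5, 10, 14, 20, 30, 15, 19, 11, 22, 27]; 2 leaves entered; closest P18.

== RESULT ==
11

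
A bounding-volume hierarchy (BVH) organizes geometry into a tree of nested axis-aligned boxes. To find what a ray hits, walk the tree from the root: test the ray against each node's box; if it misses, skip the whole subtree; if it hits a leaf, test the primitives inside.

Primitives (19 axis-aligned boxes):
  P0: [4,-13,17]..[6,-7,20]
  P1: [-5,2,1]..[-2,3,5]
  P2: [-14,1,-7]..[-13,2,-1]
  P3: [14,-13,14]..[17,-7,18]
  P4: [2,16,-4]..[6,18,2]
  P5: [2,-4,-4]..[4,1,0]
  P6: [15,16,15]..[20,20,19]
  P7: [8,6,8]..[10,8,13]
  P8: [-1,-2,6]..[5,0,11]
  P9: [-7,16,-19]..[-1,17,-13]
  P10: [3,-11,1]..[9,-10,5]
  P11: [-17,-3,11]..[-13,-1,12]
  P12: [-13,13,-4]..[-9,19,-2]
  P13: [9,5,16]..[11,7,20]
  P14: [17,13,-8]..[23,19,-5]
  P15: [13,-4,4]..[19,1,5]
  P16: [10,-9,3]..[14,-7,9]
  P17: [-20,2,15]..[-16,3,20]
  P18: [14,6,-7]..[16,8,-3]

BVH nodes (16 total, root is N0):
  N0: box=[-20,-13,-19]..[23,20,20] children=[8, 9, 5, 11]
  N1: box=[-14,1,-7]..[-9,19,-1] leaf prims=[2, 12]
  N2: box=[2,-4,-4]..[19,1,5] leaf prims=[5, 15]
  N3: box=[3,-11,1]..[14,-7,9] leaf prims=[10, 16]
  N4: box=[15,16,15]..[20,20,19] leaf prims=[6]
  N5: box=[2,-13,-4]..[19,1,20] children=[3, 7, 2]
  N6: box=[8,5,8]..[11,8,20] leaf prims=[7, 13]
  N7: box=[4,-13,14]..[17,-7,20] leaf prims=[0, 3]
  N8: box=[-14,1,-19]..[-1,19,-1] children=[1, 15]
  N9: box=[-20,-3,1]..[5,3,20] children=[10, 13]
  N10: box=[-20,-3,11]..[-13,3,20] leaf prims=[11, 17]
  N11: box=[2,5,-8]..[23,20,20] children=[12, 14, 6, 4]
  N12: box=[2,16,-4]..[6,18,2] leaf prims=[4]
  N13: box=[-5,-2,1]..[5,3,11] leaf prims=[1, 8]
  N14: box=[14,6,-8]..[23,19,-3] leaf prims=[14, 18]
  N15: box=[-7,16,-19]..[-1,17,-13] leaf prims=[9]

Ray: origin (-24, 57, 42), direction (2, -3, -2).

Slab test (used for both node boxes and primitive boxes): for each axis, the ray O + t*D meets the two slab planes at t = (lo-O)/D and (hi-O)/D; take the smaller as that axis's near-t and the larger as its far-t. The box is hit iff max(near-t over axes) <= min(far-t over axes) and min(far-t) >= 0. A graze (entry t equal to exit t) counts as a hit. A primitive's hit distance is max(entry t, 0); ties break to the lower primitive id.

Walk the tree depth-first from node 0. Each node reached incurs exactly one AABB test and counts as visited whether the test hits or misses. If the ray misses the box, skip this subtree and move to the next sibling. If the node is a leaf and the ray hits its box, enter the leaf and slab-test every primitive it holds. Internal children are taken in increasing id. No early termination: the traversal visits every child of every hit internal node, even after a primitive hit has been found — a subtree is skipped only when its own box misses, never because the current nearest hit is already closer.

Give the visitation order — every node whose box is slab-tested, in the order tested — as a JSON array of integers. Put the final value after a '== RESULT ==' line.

Trace the traversal:
N0 x:[2,47/2] y:[37/3,70/3] z:[11,61/2] -> hit [37/3,70/3], descend [5, 8, 9, 11]
  N5 x:[13,43/2] y:[56/3,70/3] z:[11,23] -> hit [56/3,43/2], descend [2, 3, 7]
    N2 x:[13,43/2] y:[56/3,61/3] z:[37/2,23] -> hit [56/3,61/3] leaf, test {P5(miss), P15@t=56/3}
    N3 x:[27/2,19] y:[64/3,68/3] z:[33/2,41/2] -> miss, prune
    N7 x:[14,41/2] y:[64/3,70/3] z:[11,14] -> miss, prune
  N8 x:[5,23/2] y:[38/3,56/3] z:[43/2,61/2] -> miss, prune
  N9 x:[2,29/2] y:[18,20] z:[11,41/2] -> miss, prune
  N11 x:[13,47/2] y:[37/3,52/3] z:[11,25] -> hit [13,52/3], descend [4, 6, 12, 14]
    N4 x:[39/2,22] y:[37/3,41/3] z:[23/2,27/2] -> miss, prune
    N6 x:[16,35/2] y:[49/3,52/3] z:[11,17] -> hit [49/3,17] leaf, test {P7@t=49/3, P13(miss)}
    N12 x:[13,15] y:[13,41/3] z:[20,23] -> miss, prune
    N14 x:[19,47/2] y:[38/3,17] z:[45/2,25] -> miss, prune

12 AABB tests over nodes [0, 5, 2, 3, 7, 8, 9, 11, 4, 6, 12, 14]; 2 leaves entered; closest P7.

== RESULT ==
[0, 5, 2, 3, 7, 8, 9, 11, 4, 6, 12, 14]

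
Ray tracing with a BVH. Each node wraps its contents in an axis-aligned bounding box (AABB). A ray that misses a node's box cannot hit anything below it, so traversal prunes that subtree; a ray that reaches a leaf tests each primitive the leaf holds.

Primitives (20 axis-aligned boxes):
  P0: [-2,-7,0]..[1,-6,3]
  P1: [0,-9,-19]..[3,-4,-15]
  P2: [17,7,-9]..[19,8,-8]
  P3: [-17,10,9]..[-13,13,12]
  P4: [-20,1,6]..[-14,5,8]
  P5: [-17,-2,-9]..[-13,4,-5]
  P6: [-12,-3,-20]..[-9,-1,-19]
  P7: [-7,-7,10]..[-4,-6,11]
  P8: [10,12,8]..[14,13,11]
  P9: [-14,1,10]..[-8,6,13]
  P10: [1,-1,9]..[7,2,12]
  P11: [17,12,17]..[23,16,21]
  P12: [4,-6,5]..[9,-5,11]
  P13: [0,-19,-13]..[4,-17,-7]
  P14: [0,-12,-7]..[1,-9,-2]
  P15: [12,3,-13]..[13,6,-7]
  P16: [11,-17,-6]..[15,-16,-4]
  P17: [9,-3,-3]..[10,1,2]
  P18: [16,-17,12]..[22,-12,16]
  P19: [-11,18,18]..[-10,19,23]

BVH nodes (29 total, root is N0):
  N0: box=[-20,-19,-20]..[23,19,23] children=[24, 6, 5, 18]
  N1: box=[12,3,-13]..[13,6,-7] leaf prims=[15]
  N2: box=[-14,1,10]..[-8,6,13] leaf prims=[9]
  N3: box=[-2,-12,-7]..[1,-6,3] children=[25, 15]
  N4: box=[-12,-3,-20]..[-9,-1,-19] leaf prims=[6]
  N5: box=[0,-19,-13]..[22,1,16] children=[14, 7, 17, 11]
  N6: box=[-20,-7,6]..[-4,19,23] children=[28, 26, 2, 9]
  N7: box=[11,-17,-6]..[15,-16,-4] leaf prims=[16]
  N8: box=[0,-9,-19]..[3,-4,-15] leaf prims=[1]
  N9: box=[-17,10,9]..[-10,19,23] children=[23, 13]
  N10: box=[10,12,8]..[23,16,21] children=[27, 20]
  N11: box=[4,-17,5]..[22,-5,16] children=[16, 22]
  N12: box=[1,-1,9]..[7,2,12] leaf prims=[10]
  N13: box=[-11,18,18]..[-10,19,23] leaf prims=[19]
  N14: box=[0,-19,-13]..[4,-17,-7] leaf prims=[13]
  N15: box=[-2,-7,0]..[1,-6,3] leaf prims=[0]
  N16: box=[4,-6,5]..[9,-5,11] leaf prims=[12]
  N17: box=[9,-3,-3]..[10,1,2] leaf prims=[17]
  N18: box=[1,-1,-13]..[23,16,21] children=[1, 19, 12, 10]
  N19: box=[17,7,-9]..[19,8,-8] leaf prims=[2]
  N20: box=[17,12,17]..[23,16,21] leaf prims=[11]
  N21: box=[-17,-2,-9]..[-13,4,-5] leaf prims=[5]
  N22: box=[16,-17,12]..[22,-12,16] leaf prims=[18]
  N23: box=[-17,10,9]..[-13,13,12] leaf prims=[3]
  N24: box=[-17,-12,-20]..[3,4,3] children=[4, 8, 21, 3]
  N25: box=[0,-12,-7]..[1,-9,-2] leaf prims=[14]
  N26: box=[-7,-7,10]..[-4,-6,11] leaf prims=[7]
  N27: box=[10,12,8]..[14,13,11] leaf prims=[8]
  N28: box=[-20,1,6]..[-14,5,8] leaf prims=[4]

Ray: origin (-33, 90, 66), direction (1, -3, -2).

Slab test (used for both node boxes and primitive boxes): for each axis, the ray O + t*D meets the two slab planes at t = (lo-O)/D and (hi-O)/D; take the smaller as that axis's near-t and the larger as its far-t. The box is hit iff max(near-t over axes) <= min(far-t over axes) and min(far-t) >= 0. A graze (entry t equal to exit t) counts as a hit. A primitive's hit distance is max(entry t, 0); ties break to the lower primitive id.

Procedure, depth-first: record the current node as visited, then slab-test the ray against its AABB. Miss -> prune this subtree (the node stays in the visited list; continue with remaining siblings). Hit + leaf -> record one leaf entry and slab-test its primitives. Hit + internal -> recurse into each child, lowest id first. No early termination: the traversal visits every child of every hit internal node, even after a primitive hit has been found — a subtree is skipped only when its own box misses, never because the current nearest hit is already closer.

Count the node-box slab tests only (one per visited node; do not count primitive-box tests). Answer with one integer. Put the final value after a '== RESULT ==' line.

Walk:
N0 x:[13,56] y:[71/3,109/3] z:[43/2,43] -> hit [71/3,109/3], descend [5, 6, 18, 24]
  N5 x:[33,55] y:[89/3,109/3] z:[25,79/2] -> hit [33,109/3], descend [7, 11, 14, 17]
    N7 x:[44,48] y:[106/3,107/3] z:[35,36] -> miss, prune
    N11 x:[37,55] y:[95/3,107/3] z:[25,61/2] -> miss, prune
    N14 x:[33,37] y:[107/3,109/3] z:[73/2,79/2] -> miss, prune
    N17 x:[42,43] y:[89/3,31] z:[32,69/2] -> miss, prune
  N6 x:[13,29] y:[71/3,97/3] z:[43/2,30] -> hit [71/3,29], descend [2, 9, 26, 28]
    N2 x:[19,25] y:[28,89/3] z:[53/2,28] -> miss, prune
    N9 x:[16,23] y:[71/3,80/3] z:[43/2,57/2] -> miss, prune
    N26 x:[26,29] y:[32,97/3] z:[55/2,28] -> miss, prune
    N28 x:[13,19] y:[85/3,89/3] z:[29,30] -> miss, prune
  N18 x:[34,56] y:[74/3,91/3] z:[45/2,79/2] -> miss, prune
  N24 x:[16,36] y:[86/3,34] z:[63/2,43] -> hit [63/2,34], descend [3, 4, 8, 21]
    N3 x:[31,34] y:[32,34] z:[63/2,73/2] -> hit [32,34], descend [15, 25]
      N15 x:[31,34] y:[32,97/3] z:[63/2,33] -> hit [32,97/3] leaf, test {P0@t=32}
      N25 x:[33,34] y:[33,34] z:[34,73/2] -> hit [34,34] leaf, test {P14@t=34}
    N4 x:[21,24] y:[91/3,31] z:[85/2,43] -> miss, prune
    N8 x:[33,36] y:[94/3,33] z:[81/2,85/2] -> miss, prune
    N21 x:[16,20] y:[86/3,92/3] z:[71/2,75/2] -> miss, prune

Visited [0, 5, 7, 11, 14, 17, 6, 2, 9, 26, 28, 18, 24, 3, 15, 25, 4, 8, 21]. Tests: 19 box, 2 leaf. Nearest: P0.

== RESULT ==
19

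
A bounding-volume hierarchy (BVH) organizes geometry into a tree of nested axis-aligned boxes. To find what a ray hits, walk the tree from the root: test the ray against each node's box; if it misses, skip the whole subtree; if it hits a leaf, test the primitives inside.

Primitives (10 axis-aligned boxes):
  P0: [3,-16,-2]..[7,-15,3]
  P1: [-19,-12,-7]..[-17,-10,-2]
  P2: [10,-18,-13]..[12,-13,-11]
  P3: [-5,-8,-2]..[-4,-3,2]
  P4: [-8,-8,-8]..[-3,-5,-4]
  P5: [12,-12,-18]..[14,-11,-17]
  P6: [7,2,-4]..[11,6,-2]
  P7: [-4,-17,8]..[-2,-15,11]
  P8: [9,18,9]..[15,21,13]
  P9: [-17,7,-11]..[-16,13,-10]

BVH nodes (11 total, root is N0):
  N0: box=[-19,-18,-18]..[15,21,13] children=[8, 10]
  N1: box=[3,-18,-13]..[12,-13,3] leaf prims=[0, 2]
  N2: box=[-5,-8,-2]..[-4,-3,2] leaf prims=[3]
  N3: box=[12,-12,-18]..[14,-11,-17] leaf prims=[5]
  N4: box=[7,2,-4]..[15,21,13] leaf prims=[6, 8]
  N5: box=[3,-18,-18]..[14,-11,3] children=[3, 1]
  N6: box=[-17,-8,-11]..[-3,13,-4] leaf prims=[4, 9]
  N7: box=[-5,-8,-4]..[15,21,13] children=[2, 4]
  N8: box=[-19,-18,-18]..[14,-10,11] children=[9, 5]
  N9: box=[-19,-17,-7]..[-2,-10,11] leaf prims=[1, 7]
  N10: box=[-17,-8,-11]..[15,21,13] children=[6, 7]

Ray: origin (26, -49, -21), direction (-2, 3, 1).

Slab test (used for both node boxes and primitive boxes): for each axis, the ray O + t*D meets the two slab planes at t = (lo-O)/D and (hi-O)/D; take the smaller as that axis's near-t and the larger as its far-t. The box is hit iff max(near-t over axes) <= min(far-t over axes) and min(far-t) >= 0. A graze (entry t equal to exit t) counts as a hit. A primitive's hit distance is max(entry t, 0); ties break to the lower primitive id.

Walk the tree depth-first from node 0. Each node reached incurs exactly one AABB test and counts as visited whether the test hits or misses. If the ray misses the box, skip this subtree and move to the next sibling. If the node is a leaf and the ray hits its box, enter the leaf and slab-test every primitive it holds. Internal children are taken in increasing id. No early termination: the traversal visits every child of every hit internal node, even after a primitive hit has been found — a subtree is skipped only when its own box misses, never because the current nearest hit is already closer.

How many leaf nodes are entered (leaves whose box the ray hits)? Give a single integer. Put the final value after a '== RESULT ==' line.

Walk:
N0 x:[11/2,45/2] y:[31/3,70/3] z:[3,34] -> hit [31/3,45/2], descend [8, 10]
  N8 x:[6,45/2] y:[31/3,13] z:[3,32] -> hit [31/3,13], descend [5, 9]
    N5 x:[6,23/2] y:[31/3,38/3] z:[3,24] -> hit [31/3,23/2], descend [1, 3]
      N1 x:[7,23/2] y:[31/3,12] z:[8,24] -> hit [31/3,23/2] leaf, test {P0(miss), P2(miss)}
      N3 x:[6,7] y:[37/3,38/3] z:[3,4] -> miss, prune
    N9 x:[14,45/2] y:[32/3,13] z:[14,32] -> miss, prune
  N10 x:[11/2,43/2] y:[41/3,70/3] z:[10,34] -> hit [41/3,43/2], descend [6, 7]
    N6 x:[29/2,43/2] y:[41/3,62/3] z:[10,17] -> hit [29/2,17] leaf, test {P4@t=29/2, P9(miss)}
    N7 x:[11/2,31/2] y:[41/3,70/3] z:[17,34] -> miss, prune

Summary -> nodes [0, 8, 5, 1, 3, 9, 10, 6, 7]; box-tests=9; leaf-entries=2; first=P4

== RESULT ==
2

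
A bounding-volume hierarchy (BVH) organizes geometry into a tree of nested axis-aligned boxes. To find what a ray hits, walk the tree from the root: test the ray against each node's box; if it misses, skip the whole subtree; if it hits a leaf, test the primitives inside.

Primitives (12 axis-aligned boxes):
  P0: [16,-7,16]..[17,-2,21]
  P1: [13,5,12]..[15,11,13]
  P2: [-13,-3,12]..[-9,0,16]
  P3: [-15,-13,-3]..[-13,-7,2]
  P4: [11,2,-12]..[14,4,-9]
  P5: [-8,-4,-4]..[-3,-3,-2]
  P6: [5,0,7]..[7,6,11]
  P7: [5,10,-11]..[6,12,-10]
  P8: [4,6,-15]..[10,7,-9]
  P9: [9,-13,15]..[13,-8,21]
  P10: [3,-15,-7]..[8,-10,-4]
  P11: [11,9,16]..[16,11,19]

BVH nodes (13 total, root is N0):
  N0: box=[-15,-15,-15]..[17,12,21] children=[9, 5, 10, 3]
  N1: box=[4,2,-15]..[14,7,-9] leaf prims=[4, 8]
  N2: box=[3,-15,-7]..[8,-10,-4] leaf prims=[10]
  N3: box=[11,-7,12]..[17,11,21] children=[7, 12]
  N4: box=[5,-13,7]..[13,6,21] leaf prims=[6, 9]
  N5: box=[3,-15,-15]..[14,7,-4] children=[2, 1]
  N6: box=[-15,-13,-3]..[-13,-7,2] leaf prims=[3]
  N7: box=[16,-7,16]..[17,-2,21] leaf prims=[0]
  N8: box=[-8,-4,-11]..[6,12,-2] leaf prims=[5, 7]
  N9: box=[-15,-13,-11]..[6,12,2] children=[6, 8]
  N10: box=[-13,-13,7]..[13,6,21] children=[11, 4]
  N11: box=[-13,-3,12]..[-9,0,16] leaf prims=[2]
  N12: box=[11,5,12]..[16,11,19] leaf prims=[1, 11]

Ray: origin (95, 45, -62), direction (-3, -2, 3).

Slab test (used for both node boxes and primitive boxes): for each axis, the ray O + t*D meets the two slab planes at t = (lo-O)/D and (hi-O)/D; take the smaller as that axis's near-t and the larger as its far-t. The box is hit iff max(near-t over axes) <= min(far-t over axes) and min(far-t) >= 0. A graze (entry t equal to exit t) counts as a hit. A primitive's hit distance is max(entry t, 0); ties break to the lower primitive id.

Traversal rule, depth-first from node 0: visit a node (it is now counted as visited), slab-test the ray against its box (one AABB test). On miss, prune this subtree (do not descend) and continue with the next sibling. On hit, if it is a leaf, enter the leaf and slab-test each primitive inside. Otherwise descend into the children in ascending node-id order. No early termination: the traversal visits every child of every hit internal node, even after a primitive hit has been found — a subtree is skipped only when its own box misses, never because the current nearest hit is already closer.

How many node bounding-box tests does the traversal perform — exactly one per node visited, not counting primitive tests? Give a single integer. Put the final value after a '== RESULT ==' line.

Traverse from the root:
N0 x:[26,110/3] y:[33/2,30] z:[47/3,83/3] -> hit [26,83/3], descend [3, 5, 9, 10]
  N3 x:[26,28] y:[17,26] z:[74/3,83/3] -> hit [26,26], descend [7, 12]
    N7 x:[26,79/3] y:[47/2,26] z:[26,83/3] -> hit [26,26] leaf, test {P0@t=26}
    N12 x:[79/3,28] y:[17,20] z:[74/3,27] -> miss, prune
  N5 x:[27,92/3] y:[19,30] z:[47/3,58/3] -> miss, prune
  N9 x:[89/3,110/3] y:[33/2,29] z:[17,64/3] -> miss, prune
  N10 x:[82/3,36] y:[39/2,29] z:[23,83/3] -> hit [82/3,83/3], descend [4, 11]
    N4 x:[82/3,30] y:[39/2,29] z:[23,83/3] -> hit [82/3,83/3] leaf, test {P6(miss), P9@t=82/3}
    N11 x:[104/3,36] y:[45/2,24] z:[74/3,26] -> miss, prune

order=[0, 3, 7, 12, 5, 9, 10, 4, 11]  |boxes|=9  |leaves|=2  hit=P0

== RESULT ==
9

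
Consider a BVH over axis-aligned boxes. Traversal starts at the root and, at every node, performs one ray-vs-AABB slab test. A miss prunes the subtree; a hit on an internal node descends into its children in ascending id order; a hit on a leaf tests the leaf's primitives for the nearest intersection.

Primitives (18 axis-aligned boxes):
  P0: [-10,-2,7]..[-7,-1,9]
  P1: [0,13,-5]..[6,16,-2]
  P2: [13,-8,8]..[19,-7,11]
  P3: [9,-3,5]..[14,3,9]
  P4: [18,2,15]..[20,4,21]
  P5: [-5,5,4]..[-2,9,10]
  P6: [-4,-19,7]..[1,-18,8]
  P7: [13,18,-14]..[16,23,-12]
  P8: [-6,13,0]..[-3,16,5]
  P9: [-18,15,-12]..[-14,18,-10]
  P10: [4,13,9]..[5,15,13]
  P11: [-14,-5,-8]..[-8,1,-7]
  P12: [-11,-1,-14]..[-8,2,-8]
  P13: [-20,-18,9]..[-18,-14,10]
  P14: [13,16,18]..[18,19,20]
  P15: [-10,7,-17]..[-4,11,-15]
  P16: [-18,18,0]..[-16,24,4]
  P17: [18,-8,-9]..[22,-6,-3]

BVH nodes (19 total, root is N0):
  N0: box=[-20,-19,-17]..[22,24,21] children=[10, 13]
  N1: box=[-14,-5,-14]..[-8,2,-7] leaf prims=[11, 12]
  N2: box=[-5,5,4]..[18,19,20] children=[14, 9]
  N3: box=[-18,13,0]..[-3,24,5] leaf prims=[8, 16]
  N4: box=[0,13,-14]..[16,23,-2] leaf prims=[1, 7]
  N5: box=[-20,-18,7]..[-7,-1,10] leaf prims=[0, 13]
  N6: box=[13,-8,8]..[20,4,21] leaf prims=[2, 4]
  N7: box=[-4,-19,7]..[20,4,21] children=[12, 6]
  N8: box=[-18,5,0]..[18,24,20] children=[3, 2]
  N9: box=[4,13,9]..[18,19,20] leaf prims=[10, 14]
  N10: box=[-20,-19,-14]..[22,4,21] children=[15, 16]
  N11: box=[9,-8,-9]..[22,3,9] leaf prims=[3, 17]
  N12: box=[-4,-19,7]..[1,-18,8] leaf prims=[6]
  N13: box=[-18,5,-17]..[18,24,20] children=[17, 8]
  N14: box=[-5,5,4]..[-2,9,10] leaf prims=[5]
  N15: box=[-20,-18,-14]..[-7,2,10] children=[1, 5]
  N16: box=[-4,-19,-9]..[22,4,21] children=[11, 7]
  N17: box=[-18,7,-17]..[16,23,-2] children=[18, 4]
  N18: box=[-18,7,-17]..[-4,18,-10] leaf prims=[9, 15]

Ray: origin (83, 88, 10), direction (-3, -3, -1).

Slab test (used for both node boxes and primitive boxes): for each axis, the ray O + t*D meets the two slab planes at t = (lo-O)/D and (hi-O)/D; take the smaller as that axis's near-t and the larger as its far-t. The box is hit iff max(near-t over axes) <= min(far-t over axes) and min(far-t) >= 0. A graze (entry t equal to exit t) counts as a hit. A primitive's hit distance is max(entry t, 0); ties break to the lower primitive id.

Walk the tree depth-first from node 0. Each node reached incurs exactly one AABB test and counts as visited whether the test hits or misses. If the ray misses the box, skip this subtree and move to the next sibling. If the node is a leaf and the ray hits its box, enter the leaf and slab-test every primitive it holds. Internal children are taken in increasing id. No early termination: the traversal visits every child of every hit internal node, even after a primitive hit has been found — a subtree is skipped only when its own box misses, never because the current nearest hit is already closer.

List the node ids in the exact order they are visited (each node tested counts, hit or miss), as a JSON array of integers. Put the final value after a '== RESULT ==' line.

Traverse from the root:
N0 x:[61/3,103/3] y:[64/3,107/3] z:[-11,27] -> hit [64/3,27], descend [10, 13]
  N10 x:[61/3,103/3] y:[28,107/3] z:[-11,24] -> miss, prune
  N13 x:[65/3,101/3] y:[64/3,83/3] z:[-10,27] -> hit [65/3,27], descend [8, 17]
    N8 x:[65/3,101/3] y:[64/3,83/3] z:[-10,10] -> miss, prune
    N17 x:[67/3,101/3] y:[65/3,27] z:[12,27] -> hit [67/3,27], descend [4, 18]
      N4 x:[67/3,83/3] y:[65/3,25] z:[12,24] -> hit [67/3,24] leaf, test {P1(miss), P7@t=67/3}
      N18 x:[29,101/3] y:[70/3,27] z:[20,27] -> miss, prune

Summary -> nodes [0, 10, 13, 8, 17, 4, 18]; box-tests=7; leaf-entries=1; first=P7

== RESULT ==
[0, 10, 13, 8, 17, 4, 18]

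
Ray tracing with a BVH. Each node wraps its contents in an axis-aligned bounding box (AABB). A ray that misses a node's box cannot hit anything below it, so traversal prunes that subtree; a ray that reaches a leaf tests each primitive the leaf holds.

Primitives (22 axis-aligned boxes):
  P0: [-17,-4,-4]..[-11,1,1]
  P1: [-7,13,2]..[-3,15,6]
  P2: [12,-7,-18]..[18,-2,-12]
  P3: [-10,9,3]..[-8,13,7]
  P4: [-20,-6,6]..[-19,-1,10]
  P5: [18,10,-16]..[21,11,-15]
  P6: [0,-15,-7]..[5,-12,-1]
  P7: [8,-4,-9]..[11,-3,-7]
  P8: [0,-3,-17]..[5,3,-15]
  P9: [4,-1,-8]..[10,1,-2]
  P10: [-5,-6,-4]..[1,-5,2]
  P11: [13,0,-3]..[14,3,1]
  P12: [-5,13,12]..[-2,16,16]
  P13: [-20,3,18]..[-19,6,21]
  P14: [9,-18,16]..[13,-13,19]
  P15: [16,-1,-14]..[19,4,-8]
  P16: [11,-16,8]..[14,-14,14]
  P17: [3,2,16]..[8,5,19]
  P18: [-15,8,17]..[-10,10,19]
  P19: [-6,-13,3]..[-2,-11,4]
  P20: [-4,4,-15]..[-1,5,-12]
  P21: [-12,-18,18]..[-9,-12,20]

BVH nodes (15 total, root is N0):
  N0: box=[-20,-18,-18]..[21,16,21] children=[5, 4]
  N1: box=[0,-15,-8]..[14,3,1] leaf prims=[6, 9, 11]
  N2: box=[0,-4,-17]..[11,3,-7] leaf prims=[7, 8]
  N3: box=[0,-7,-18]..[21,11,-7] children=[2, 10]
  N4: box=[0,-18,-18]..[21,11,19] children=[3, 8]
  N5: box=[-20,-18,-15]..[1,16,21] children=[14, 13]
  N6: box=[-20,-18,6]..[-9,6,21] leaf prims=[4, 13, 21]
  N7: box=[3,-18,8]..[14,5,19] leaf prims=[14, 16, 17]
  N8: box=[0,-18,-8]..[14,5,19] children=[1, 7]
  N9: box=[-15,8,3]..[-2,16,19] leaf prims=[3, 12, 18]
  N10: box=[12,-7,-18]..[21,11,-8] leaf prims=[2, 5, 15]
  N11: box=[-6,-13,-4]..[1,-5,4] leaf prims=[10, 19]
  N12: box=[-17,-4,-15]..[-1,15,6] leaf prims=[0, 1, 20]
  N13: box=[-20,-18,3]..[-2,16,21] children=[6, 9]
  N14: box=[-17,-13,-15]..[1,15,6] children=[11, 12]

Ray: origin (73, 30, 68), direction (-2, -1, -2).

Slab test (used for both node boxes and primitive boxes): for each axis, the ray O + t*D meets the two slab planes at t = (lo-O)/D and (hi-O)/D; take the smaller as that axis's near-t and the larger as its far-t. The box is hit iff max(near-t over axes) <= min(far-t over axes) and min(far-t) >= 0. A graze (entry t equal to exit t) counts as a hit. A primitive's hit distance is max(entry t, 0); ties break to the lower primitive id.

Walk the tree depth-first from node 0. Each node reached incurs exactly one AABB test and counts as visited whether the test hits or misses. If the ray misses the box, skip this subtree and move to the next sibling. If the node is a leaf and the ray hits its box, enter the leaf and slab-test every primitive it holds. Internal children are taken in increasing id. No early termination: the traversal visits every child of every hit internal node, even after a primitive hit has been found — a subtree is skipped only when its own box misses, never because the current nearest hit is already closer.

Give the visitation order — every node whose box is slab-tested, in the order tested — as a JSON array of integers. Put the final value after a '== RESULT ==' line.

Trace the traversal:
N0 x:[26,93/2] y:[14,48] z:[47/2,43] -> hit [26,43], descend [4, 5]
  N4 x:[26,73/2] y:[19,48] z:[49/2,43] -> hit [26,73/2], descend [3, 8]
    N3 x:[26,73/2] y:[19,37] z:[75/2,43] -> miss, prune
    N8 x:[59/2,73/2] y:[25,48] z:[49/2,38] -> hit [59/2,73/2], descend [1, 7]
      N1 x:[59/2,73/2] y:[27,45] z:[67/2,38] -> hit [67/2,73/2] leaf, test {P6(miss), P9(miss), P11(miss)}
      N7 x:[59/2,35] y:[25,48] z:[49/2,30] -> hit [59/2,30] leaf, test {P14(miss), P16(miss), P17(miss)}
  N5 x:[36,93/2] y:[14,48] z:[47/2,83/2] -> hit [36,83/2], descend [13, 14]
    N13 x:[75/2,93/2] y:[14,48] z:[47/2,65/2] -> miss, prune
    N14 x:[36,45] y:[15,43] z:[31,83/2] -> hit [36,83/2], descend [11, 12]
      N11 x:[36,79/2] y:[35,43] z:[32,36] -> hit [36,36] leaf, test {P10@t=36, P19(miss)}
      N12 x:[37,45] y:[15,34] z:[31,83/2] -> miss, prune

Visited [0, 4, 3, 8, 1, 7, 5, 13, 14, 11, 12]. Tests: 11 box, 3 leaf. Nearest: P10.

== RESULT ==
[0, 4, 3, 8, 1, 7, 5, 13, 14, 11, 12]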